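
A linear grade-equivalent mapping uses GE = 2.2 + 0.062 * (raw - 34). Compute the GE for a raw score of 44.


raw - median = 44 - 34 = 10
slope * diff = 0.062 * 10 = 0.62
GE = 2.2 + 0.62
GE = 2.82

2.82


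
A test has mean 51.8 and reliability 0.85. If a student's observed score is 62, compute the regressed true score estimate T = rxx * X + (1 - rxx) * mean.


T_est = rxx * X + (1 - rxx) * mean
T_est = 0.85 * 62 + 0.15 * 51.8
T_est = 52.7 + 7.77
T_est = 60.47

60.47


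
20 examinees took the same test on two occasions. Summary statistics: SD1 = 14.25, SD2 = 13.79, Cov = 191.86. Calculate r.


r = cov(X,Y) / (SD_X * SD_Y)
r = 191.86 / (14.25 * 13.79)
r = 191.86 / 196.5075
r = 0.9763

0.9763


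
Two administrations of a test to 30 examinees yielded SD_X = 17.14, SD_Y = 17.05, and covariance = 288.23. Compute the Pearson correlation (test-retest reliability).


r = cov(X,Y) / (SD_X * SD_Y)
r = 288.23 / (17.14 * 17.05)
r = 288.23 / 292.237
r = 0.9863

0.9863


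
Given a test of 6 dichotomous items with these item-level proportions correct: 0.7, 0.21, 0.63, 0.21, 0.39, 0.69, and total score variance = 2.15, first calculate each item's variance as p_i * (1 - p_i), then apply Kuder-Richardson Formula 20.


For each item, compute p_i * q_i:
  Item 1: 0.7 * 0.3 = 0.21
  Item 2: 0.21 * 0.79 = 0.1659
  Item 3: 0.63 * 0.37 = 0.2331
  Item 4: 0.21 * 0.79 = 0.1659
  Item 5: 0.39 * 0.61 = 0.2379
  Item 6: 0.69 * 0.31 = 0.2139
Sum(p_i * q_i) = 0.21 + 0.1659 + 0.2331 + 0.1659 + 0.2379 + 0.2139 = 1.2267
KR-20 = (k/(k-1)) * (1 - Sum(p_i*q_i) / Var_total)
= (6/5) * (1 - 1.2267/2.15)
= 1.2 * 0.4294
KR-20 = 0.5153

0.5153


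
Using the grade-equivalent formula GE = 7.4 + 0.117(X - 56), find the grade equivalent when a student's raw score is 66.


raw - median = 66 - 56 = 10
slope * diff = 0.117 * 10 = 1.17
GE = 7.4 + 1.17
GE = 8.57

8.57


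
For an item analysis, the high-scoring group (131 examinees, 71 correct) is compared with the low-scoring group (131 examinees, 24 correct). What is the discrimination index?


p_upper = 71/131 = 0.542
p_lower = 24/131 = 0.1832
D = 0.542 - 0.1832 = 0.3588

0.3588


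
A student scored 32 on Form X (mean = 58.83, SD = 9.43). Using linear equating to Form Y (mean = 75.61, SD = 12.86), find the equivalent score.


slope = SD_Y / SD_X = 12.86 / 9.43 ~ 1.3637
intercept = mean_Y - slope * mean_X = 75.61 - (12.86 / 9.43) * 58.83 ~ -4.6184
Y = slope * X + intercept. To avoid rounding drift from the rounded slope/intercept, evaluate the equivalent form Y = mean_Y + SD_Y * (X - mean_X) / SD_X at full precision:
Y = 75.61 + 12.86 * (32 - 58.83) / 9.43
Y = 75.61 - 12.86 * 26.83 / 9.43
Y = 75.61 - 345.0338 / 9.43
Y = 75.61 - 36.589
Y = 39.021

39.021


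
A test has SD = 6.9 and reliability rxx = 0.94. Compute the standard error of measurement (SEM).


SEM = SD * sqrt(1 - rxx)
SEM = 6.9 * sqrt(1 - 0.94)
SEM = 6.9 * sqrt(0.06) = 6.9 * 0.244949
SEM = 1.6901

1.6901


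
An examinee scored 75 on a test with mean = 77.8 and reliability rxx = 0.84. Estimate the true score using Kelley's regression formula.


T_est = rxx * X + (1 - rxx) * mean
T_est = 0.84 * 75 + 0.16 * 77.8
T_est = 63.0 + 12.448
T_est = 75.448

75.448


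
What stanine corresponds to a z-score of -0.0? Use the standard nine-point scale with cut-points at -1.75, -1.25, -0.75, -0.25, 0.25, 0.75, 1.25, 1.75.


Stanine boundaries: [-1.75, -1.25, -0.75, -0.25, 0.25, 0.75, 1.25, 1.75]
z = -0.0
Check each boundary:
  z >= -1.75 -> could be stanine 2
  z >= -1.25 -> could be stanine 3
  z >= -0.75 -> could be stanine 4
  z >= -0.25 -> could be stanine 5
  z < 0.25
  z < 0.75
  z < 1.25
  z < 1.75
Highest qualifying boundary gives stanine = 5

5


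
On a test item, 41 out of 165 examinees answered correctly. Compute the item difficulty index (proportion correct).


Item difficulty p = number correct / total examinees
p = 41 / 165
p = 0.2485

0.2485


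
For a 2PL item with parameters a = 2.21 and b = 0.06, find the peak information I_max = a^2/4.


For 2PL, max info at theta = b = 0.06
I_max = a^2 / 4 = 2.21^2 / 4
= 4.8841 / 4
I_max = 1.221

1.221


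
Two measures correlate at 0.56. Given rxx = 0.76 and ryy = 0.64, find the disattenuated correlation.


r_corrected = rxy / sqrt(rxx * ryy)
= 0.56 / sqrt(0.76 * 0.64)
= 0.56 / sqrt(0.4864)
= 0.56 / 0.697424
r_corrected = 0.803

0.803


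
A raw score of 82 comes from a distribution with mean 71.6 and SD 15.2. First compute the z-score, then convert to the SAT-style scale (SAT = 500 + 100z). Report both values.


z = (X - mean) / SD = (82 - 71.6) / 15.2
z = 10.4 / 15.2
z = 0.6842
SAT-scale = SAT = 500 + 100z
Carry z at full precision (z = 10.4 / 15.2) into the conversion:
SAT-scale = 500 + 100 * (10.4 / 15.2) = 500 + 1040 / 15.2
SAT-scale = 500 + 68.4211
SAT-scale = 568.4211

568.4211


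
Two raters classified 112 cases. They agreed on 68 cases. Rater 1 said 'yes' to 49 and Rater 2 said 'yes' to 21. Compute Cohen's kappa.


P_o = 68/112 = 0.607143
P_e = (49*21 + 63*91) / 12544 = 0.539062
kappa = (P_o - P_e) / (1 - P_e)
kappa = (0.607143 - 0.539062) / (1 - 0.539062)
kappa = 0.1477

0.1477


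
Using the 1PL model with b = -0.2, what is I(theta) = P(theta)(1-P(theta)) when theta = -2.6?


P = 1/(1+exp(-(-2.6--0.2))) = 0.0832
I = P*(1-P) = 0.0832 * 0.9168
I = 0.0763

0.0763


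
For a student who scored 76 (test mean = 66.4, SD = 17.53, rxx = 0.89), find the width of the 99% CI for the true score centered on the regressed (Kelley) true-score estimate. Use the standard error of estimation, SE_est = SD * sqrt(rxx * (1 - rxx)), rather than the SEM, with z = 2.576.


True score estimate = 0.89*76 + 0.11*66.4 = 74.944
SE_est = SD * sqrt(rxx * (1 - rxx)) = 17.53 * sqrt(0.89 * 0.11) = 17.53 * sqrt(0.0979) = 5.484957
CI = T_est +/- z * SE_est, so width = 2 * z * SE_est = 2 * 2.576 * 5.484957
Width = 28.2585

28.2585


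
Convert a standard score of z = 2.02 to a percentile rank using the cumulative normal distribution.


CDF(z) = 0.5 * (1 + erf(z/sqrt(2)))
erf(1.4284) = 0.9566
CDF = 0.9783
Percentile rank = 0.9783 * 100 = 97.83

97.83


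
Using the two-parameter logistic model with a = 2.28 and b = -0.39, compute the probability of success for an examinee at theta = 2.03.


a*(theta - b) = 2.28 * (2.03 - -0.39) = 5.5176
exp(-5.5176) = 0.004
P = 1 / (1 + 0.004)
P = 0.996

0.996


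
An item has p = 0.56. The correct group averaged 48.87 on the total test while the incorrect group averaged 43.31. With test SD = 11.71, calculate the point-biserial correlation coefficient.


q = 1 - p = 0.44
rpb = ((M1 - M0) / SD) * sqrt(p * q)
rpb = ((48.87 - 43.31) / 11.71) * sqrt(0.56 * 0.44)
rpb = 0.2357

0.2357


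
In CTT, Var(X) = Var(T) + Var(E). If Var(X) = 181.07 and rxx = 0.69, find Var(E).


var_true = rxx * var_obs = 0.69 * 181.07 = 124.9383
var_error = var_obs - var_true
var_error = 181.07 - 124.9383
var_error = 56.1317

56.1317


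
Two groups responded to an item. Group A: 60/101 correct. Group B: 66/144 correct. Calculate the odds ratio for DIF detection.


Odds_A = 60/41 = 1.4634
Odds_B = 66/78 = 0.8462
OR = Odds_A / Odds_B = 1.4634 / 0.8462
Exactly, OR = (60 * 78) / (41 * 66) = 4680 / 2706
OR = 1.7295

1.7295


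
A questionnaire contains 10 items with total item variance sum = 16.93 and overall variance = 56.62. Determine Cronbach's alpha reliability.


alpha = (k/(k-1)) * (1 - sum(si^2)/s_total^2)
= (10/9) * (1 - 16.93/56.62)
alpha = 0.7789

0.7789


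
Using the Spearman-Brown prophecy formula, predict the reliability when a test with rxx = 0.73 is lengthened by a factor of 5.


r_new = (n * rxx) / (1 + (n-1) * rxx)
r_new = (5 * 0.73) / (1 + 4 * 0.73)
r_new = 3.65 / 3.92
r_new = 0.9311

0.9311


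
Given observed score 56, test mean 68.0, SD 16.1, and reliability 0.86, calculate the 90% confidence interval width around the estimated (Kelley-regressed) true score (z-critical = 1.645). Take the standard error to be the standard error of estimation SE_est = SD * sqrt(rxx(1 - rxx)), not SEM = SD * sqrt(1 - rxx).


True score estimate = 0.86*56 + 0.14*68.0 = 57.68
SE_est = SD * sqrt(rxx * (1 - rxx)) = 16.1 * sqrt(0.86 * 0.14) = 16.1 * sqrt(0.1204) = 5.586491
CI = T_est +/- z * SE_est, so width = 2 * z * SE_est = 2 * 1.645 * 5.586491
Width = 18.3796

18.3796


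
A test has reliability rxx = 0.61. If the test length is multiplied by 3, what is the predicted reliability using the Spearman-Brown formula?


r_new = (n * rxx) / (1 + (n-1) * rxx)
r_new = (3 * 0.61) / (1 + 2 * 0.61)
r_new = 1.83 / 2.22
r_new = 0.8243

0.8243


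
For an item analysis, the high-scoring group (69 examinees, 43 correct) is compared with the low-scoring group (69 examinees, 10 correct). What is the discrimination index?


p_upper = 43/69 = 0.6232
p_lower = 10/69 = 0.1449
D = 0.6232 - 0.1449 = 0.4783

0.4783


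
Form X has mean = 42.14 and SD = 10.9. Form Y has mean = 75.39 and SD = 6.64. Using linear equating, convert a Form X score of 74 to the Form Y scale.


slope = SD_Y / SD_X = 6.64 / 10.9 ~ 0.6092
intercept = mean_Y - slope * mean_X = 75.39 - (6.64 / 10.9) * 42.14 ~ 49.7194
Y = slope * X + intercept. To avoid rounding drift from the rounded slope/intercept, evaluate the equivalent form Y = mean_Y + SD_Y * (X - mean_X) / SD_X at full precision:
Y = 75.39 + 6.64 * (74 - 42.14) / 10.9
Y = 75.39 + 6.64 * 31.86 / 10.9
Y = 75.39 + 211.5504 / 10.9
Y = 75.39 + 19.4083
Y = 94.7983

94.7983


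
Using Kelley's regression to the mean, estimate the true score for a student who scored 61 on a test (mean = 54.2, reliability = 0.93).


T_est = rxx * X + (1 - rxx) * mean
T_est = 0.93 * 61 + 0.07 * 54.2
T_est = 56.73 + 3.794
T_est = 60.524

60.524


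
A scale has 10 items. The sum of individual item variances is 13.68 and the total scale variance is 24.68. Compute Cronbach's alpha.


alpha = (k/(k-1)) * (1 - sum(si^2)/s_total^2)
= (10/9) * (1 - 13.68/24.68)
alpha = 0.4952

0.4952


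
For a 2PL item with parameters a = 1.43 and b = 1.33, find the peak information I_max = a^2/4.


For 2PL, max info at theta = b = 1.33
I_max = a^2 / 4 = 1.43^2 / 4
= 2.0449 / 4
I_max = 0.5112

0.5112


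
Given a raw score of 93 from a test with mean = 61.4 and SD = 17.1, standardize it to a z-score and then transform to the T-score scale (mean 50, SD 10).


z = (X - mean) / SD = (93 - 61.4) / 17.1
z = 31.6 / 17.1
z = 1.848
T-score = T = 50 + 10z
Carry z at full precision (z = 31.6 / 17.1) into the conversion:
T-score = 50 + 10 * (31.6 / 17.1) = 50 + 316 / 17.1
T-score = 50 + 18.4795
T-score = 68.4795

68.4795


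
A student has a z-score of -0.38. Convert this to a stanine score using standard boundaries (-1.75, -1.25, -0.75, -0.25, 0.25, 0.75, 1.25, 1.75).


Stanine boundaries: [-1.75, -1.25, -0.75, -0.25, 0.25, 0.75, 1.25, 1.75]
z = -0.38
Check each boundary:
  z >= -1.75 -> could be stanine 2
  z >= -1.25 -> could be stanine 3
  z >= -0.75 -> could be stanine 4
  z < -0.25
  z < 0.25
  z < 0.75
  z < 1.25
  z < 1.75
Highest qualifying boundary gives stanine = 4

4


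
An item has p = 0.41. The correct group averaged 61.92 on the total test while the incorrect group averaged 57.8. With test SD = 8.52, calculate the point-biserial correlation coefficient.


q = 1 - p = 0.59
rpb = ((M1 - M0) / SD) * sqrt(p * q)
rpb = ((61.92 - 57.8) / 8.52) * sqrt(0.41 * 0.59)
rpb = 0.2378

0.2378


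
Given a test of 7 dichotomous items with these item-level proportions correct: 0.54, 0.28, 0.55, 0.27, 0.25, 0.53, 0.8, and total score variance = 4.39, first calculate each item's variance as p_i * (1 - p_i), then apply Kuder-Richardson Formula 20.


For each item, compute p_i * q_i:
  Item 1: 0.54 * 0.46 = 0.2484
  Item 2: 0.28 * 0.72 = 0.2016
  Item 3: 0.55 * 0.45 = 0.2475
  Item 4: 0.27 * 0.73 = 0.1971
  Item 5: 0.25 * 0.75 = 0.1875
  Item 6: 0.53 * 0.47 = 0.2491
  Item 7: 0.8 * 0.2 = 0.16
Sum(p_i * q_i) = 0.2484 + 0.2016 + 0.2475 + 0.1971 + 0.1875 + 0.2491 + 0.16 = 1.4912
KR-20 = (k/(k-1)) * (1 - Sum(p_i*q_i) / Var_total)
= (7/6) * (1 - 1.4912/4.39)
= 1.1667 * 0.6603
KR-20 = 0.7704

0.7704


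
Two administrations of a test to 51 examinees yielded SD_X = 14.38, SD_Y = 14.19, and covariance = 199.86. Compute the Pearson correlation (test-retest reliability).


r = cov(X,Y) / (SD_X * SD_Y)
r = 199.86 / (14.38 * 14.19)
r = 199.86 / 204.0522
r = 0.9795

0.9795


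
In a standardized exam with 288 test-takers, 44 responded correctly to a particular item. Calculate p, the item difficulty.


Item difficulty p = number correct / total examinees
p = 44 / 288
p = 0.1528

0.1528


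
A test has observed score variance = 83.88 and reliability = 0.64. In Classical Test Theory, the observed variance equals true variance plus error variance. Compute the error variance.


var_true = rxx * var_obs = 0.64 * 83.88 = 53.6832
var_error = var_obs - var_true
var_error = 83.88 - 53.6832
var_error = 30.1968

30.1968


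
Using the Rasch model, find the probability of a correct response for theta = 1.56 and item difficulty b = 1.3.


theta - b = 1.56 - 1.3 = 0.26
exp(-(theta - b)) = exp(-0.26) = 0.7711
P = 1 / (1 + 0.7711)
P = 0.5646

0.5646


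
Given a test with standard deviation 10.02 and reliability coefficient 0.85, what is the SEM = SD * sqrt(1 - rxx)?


SEM = SD * sqrt(1 - rxx)
SEM = 10.02 * sqrt(1 - 0.85)
SEM = 10.02 * sqrt(0.15) = 10.02 * 0.387298
SEM = 3.8807

3.8807


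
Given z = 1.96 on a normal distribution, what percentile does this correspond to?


CDF(z) = 0.5 * (1 + erf(z/sqrt(2)))
erf(1.3859) = 0.95
CDF = 0.975
Percentile rank = 0.975 * 100 = 97.5

97.5


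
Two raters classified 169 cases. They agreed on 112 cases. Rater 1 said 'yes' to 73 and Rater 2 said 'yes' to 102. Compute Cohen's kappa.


P_o = 112/169 = 0.662722
P_e = (73*102 + 96*67) / 28561 = 0.485907
kappa = (P_o - P_e) / (1 - P_e)
kappa = (0.662722 - 0.485907) / (1 - 0.485907)
kappa = 0.3439

0.3439


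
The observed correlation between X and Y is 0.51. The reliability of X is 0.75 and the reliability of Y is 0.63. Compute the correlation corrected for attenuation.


r_corrected = rxy / sqrt(rxx * ryy)
= 0.51 / sqrt(0.75 * 0.63)
= 0.51 / sqrt(0.4725)
= 0.51 / 0.687386
r_corrected = 0.7419

0.7419


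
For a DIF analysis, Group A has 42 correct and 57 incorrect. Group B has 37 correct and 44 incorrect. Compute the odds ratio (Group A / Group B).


Odds_A = 42/57 = 0.7368
Odds_B = 37/44 = 0.8409
OR = Odds_A / Odds_B = 0.7368 / 0.8409
Exactly, OR = (42 * 44) / (57 * 37) = 1848 / 2109
OR = 0.8762

0.8762


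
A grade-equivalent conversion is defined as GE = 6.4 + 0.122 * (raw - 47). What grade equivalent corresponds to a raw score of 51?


raw - median = 51 - 47 = 4
slope * diff = 0.122 * 4 = 0.488
GE = 6.4 + 0.488
GE = 6.888

6.888


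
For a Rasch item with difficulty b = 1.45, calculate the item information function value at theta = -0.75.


P = 1/(1+exp(-(-0.75-1.45))) = 0.0998
I = P*(1-P) = 0.0998 * 0.9002
I = 0.0898

0.0898


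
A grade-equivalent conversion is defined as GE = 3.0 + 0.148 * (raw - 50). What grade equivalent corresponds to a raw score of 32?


raw - median = 32 - 50 = -18
slope * diff = 0.148 * -18 = -2.664
GE = 3.0 + -2.664
GE = 0.336

0.336


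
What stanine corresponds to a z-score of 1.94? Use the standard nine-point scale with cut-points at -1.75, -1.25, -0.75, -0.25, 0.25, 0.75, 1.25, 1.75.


Stanine boundaries: [-1.75, -1.25, -0.75, -0.25, 0.25, 0.75, 1.25, 1.75]
z = 1.94
Check each boundary:
  z >= -1.75 -> could be stanine 2
  z >= -1.25 -> could be stanine 3
  z >= -0.75 -> could be stanine 4
  z >= -0.25 -> could be stanine 5
  z >= 0.25 -> could be stanine 6
  z >= 0.75 -> could be stanine 7
  z >= 1.25 -> could be stanine 8
  z >= 1.75 -> could be stanine 9
Highest qualifying boundary gives stanine = 9

9


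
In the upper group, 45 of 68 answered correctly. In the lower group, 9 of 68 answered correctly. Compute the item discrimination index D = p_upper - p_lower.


p_upper = 45/68 = 0.6618
p_lower = 9/68 = 0.1324
D = 0.6618 - 0.1324 = 0.5294

0.5294


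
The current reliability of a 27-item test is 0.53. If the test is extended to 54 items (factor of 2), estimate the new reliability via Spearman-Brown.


r_new = (n * rxx) / (1 + (n-1) * rxx)
r_new = (2 * 0.53) / (1 + 1 * 0.53)
r_new = 1.06 / 1.53
r_new = 0.6928

0.6928


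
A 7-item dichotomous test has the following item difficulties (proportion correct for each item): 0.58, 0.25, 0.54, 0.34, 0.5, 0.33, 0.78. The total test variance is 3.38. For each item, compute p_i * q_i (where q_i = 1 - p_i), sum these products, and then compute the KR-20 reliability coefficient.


For each item, compute p_i * q_i:
  Item 1: 0.58 * 0.42 = 0.2436
  Item 2: 0.25 * 0.75 = 0.1875
  Item 3: 0.54 * 0.46 = 0.2484
  Item 4: 0.34 * 0.66 = 0.2244
  Item 5: 0.5 * 0.5 = 0.25
  Item 6: 0.33 * 0.67 = 0.2211
  Item 7: 0.78 * 0.22 = 0.1716
Sum(p_i * q_i) = 0.2436 + 0.1875 + 0.2484 + 0.2244 + 0.25 + 0.2211 + 0.1716 = 1.5466
KR-20 = (k/(k-1)) * (1 - Sum(p_i*q_i) / Var_total)
= (7/6) * (1 - 1.5466/3.38)
= 1.1667 * 0.5424
KR-20 = 0.6328

0.6328


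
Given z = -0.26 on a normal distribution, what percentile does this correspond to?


CDF(z) = 0.5 * (1 + erf(z/sqrt(2)))
erf(-0.1838) = -0.2051
CDF = 0.3974
Percentile rank = 0.3974 * 100 = 39.74

39.74


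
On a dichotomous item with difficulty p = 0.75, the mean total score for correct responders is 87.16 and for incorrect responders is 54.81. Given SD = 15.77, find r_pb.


q = 1 - p = 0.25
rpb = ((M1 - M0) / SD) * sqrt(p * q)
rpb = ((87.16 - 54.81) / 15.77) * sqrt(0.75 * 0.25)
rpb = 0.8883

0.8883


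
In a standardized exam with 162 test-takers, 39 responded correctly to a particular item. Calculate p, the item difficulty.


Item difficulty p = number correct / total examinees
p = 39 / 162
p = 0.2407

0.2407


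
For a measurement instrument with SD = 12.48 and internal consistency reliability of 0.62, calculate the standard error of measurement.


SEM = SD * sqrt(1 - rxx)
SEM = 12.48 * sqrt(1 - 0.62)
SEM = 12.48 * sqrt(0.38) = 12.48 * 0.616441
SEM = 7.6932

7.6932


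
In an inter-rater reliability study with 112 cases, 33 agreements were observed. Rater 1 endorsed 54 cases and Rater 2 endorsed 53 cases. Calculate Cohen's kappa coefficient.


P_o = 33/112 = 0.294643
P_e = (54*53 + 58*59) / 12544 = 0.500957
kappa = (P_o - P_e) / (1 - P_e)
kappa = (0.294643 - 0.500957) / (1 - 0.500957)
kappa = -0.4134

-0.4134


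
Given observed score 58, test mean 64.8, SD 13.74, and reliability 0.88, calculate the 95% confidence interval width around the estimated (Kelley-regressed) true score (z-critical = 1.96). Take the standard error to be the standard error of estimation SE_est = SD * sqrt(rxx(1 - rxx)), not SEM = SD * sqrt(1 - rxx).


True score estimate = 0.88*58 + 0.12*64.8 = 58.816
SE_est = SD * sqrt(rxx * (1 - rxx)) = 13.74 * sqrt(0.88 * 0.12) = 13.74 * sqrt(0.1056) = 4.464972
CI = T_est +/- z * SE_est, so width = 2 * z * SE_est = 2 * 1.96 * 4.464972
Width = 17.5027

17.5027


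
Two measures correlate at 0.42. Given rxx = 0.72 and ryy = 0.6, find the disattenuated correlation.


r_corrected = rxy / sqrt(rxx * ryy)
= 0.42 / sqrt(0.72 * 0.6)
= 0.42 / sqrt(0.432)
= 0.42 / 0.657267
r_corrected = 0.639

0.639


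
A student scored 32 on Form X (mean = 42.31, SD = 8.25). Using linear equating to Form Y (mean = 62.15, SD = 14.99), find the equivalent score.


slope = SD_Y / SD_X = 14.99 / 8.25 ~ 1.817
intercept = mean_Y - slope * mean_X = 62.15 - (14.99 / 8.25) * 42.31 ~ -14.726
Y = slope * X + intercept. To avoid rounding drift from the rounded slope/intercept, evaluate the equivalent form Y = mean_Y + SD_Y * (X - mean_X) / SD_X at full precision:
Y = 62.15 + 14.99 * (32 - 42.31) / 8.25
Y = 62.15 - 14.99 * 10.31 / 8.25
Y = 62.15 - 154.5469 / 8.25
Y = 62.15 - 18.733
Y = 43.417

43.417


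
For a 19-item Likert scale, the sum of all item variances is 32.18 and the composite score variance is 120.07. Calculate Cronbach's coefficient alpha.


alpha = (k/(k-1)) * (1 - sum(si^2)/s_total^2)
= (19/18) * (1 - 32.18/120.07)
alpha = 0.7727

0.7727


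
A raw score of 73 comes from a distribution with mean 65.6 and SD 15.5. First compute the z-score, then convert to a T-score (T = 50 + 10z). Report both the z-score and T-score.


z = (X - mean) / SD = (73 - 65.6) / 15.5
z = 7.4 / 15.5
z = 0.4774
T-score = T = 50 + 10z
Carry z at full precision (z = 7.4 / 15.5) into the conversion:
T-score = 50 + 10 * (7.4 / 15.5) = 50 + 74 / 15.5
T-score = 50 + 4.7742
T-score = 54.7742

54.7742


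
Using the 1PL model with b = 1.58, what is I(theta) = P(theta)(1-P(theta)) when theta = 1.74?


P = 1/(1+exp(-(1.74-1.58))) = 0.5399
I = P*(1-P) = 0.5399 * 0.4601
I = 0.2484

0.2484


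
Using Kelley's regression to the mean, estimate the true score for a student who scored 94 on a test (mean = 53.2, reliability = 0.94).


T_est = rxx * X + (1 - rxx) * mean
T_est = 0.94 * 94 + 0.06 * 53.2
T_est = 88.36 + 3.192
T_est = 91.552

91.552


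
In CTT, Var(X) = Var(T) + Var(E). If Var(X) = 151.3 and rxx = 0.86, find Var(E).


var_true = rxx * var_obs = 0.86 * 151.3 = 130.118
var_error = var_obs - var_true
var_error = 151.3 - 130.118
var_error = 21.182

21.182


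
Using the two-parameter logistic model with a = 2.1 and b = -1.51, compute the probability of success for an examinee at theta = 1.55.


a*(theta - b) = 2.1 * (1.55 - -1.51) = 6.426
exp(-6.426) = 0.0016
P = 1 / (1 + 0.0016)
P = 0.9984

0.9984


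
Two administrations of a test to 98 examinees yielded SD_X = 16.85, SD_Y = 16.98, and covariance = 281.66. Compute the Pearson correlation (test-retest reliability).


r = cov(X,Y) / (SD_X * SD_Y)
r = 281.66 / (16.85 * 16.98)
r = 281.66 / 286.113
r = 0.9844

0.9844


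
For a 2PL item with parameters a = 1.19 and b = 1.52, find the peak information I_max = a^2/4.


For 2PL, max info at theta = b = 1.52
I_max = a^2 / 4 = 1.19^2 / 4
= 1.4161 / 4
I_max = 0.354

0.354


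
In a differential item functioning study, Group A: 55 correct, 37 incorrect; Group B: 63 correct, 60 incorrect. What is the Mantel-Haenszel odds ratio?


Odds_A = 55/37 = 1.4865
Odds_B = 63/60 = 1.05
OR = Odds_A / Odds_B = 1.4865 / 1.05
Exactly, OR = (55 * 60) / (37 * 63) = 3300 / 2331
OR = 1.4157

1.4157


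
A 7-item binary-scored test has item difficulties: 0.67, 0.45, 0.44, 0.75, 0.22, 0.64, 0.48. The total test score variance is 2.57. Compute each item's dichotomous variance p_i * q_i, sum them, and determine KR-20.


For each item, compute p_i * q_i:
  Item 1: 0.67 * 0.33 = 0.2211
  Item 2: 0.45 * 0.55 = 0.2475
  Item 3: 0.44 * 0.56 = 0.2464
  Item 4: 0.75 * 0.25 = 0.1875
  Item 5: 0.22 * 0.78 = 0.1716
  Item 6: 0.64 * 0.36 = 0.2304
  Item 7: 0.48 * 0.52 = 0.2496
Sum(p_i * q_i) = 0.2211 + 0.2475 + 0.2464 + 0.1875 + 0.1716 + 0.2304 + 0.2496 = 1.5541
KR-20 = (k/(k-1)) * (1 - Sum(p_i*q_i) / Var_total)
= (7/6) * (1 - 1.5541/2.57)
= 1.1667 * 0.3953
KR-20 = 0.4612

0.4612


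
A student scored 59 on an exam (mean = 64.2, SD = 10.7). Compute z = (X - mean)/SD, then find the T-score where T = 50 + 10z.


z = (X - mean) / SD = (59 - 64.2) / 10.7
z = -5.2 / 10.7
z = -0.486
T-score = T = 50 + 10z
Carry z at full precision (z = -5.2 / 10.7) into the conversion:
T-score = 50 + 10 * (-5.2 / 10.7) = 50 + -52 / 10.7
T-score = 50 + -4.8598
T-score = 45.1402

45.1402


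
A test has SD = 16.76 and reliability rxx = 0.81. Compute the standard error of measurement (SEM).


SEM = SD * sqrt(1 - rxx)
SEM = 16.76 * sqrt(1 - 0.81)
SEM = 16.76 * sqrt(0.19) = 16.76 * 0.43589
SEM = 7.3055

7.3055


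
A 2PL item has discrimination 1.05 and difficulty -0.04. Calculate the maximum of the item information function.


For 2PL, max info at theta = b = -0.04
I_max = a^2 / 4 = 1.05^2 / 4
= 1.1025 / 4
I_max = 0.2756

0.2756


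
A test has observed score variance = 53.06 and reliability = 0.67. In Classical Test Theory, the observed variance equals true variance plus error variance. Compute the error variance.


var_true = rxx * var_obs = 0.67 * 53.06 = 35.5502
var_error = var_obs - var_true
var_error = 53.06 - 35.5502
var_error = 17.5098

17.5098


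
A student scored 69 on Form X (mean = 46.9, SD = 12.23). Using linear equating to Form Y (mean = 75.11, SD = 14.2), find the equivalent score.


slope = SD_Y / SD_X = 14.2 / 12.23 ~ 1.1611
intercept = mean_Y - slope * mean_X = 75.11 - (14.2 / 12.23) * 46.9 ~ 20.6554
Y = slope * X + intercept. To avoid rounding drift from the rounded slope/intercept, evaluate the equivalent form Y = mean_Y + SD_Y * (X - mean_X) / SD_X at full precision:
Y = 75.11 + 14.2 * (69 - 46.9) / 12.23
Y = 75.11 + 14.2 * 22.1 / 12.23
Y = 75.11 + 313.82 / 12.23
Y = 75.11 + 25.6599
Y = 100.7699

100.7699


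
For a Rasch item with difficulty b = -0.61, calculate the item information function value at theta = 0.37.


P = 1/(1+exp(-(0.37--0.61))) = 0.7271
I = P*(1-P) = 0.7271 * 0.2729
I = 0.1984

0.1984


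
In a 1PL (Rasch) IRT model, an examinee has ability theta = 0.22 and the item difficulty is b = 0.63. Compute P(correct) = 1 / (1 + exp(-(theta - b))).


theta - b = 0.22 - 0.63 = -0.41
exp(-(theta - b)) = exp(0.41) = 1.5068
P = 1 / (1 + 1.5068)
P = 0.3989

0.3989


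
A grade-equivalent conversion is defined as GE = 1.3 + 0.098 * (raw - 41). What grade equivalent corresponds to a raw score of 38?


raw - median = 38 - 41 = -3
slope * diff = 0.098 * -3 = -0.294
GE = 1.3 + -0.294
GE = 1.006

1.006


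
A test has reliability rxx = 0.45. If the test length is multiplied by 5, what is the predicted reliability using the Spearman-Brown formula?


r_new = (n * rxx) / (1 + (n-1) * rxx)
r_new = (5 * 0.45) / (1 + 4 * 0.45)
r_new = 2.25 / 2.8
r_new = 0.8036

0.8036


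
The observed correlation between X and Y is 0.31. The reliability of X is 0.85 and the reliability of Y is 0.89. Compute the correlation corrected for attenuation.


r_corrected = rxy / sqrt(rxx * ryy)
= 0.31 / sqrt(0.85 * 0.89)
= 0.31 / sqrt(0.7565)
= 0.31 / 0.86977
r_corrected = 0.3564

0.3564


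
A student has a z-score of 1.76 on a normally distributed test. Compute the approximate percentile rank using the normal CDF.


CDF(z) = 0.5 * (1 + erf(z/sqrt(2)))
erf(1.2445) = 0.9216
CDF = 0.9608
Percentile rank = 0.9608 * 100 = 96.08

96.08


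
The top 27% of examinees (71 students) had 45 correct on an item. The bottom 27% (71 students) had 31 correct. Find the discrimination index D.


p_upper = 45/71 = 0.6338
p_lower = 31/71 = 0.4366
D = 0.6338 - 0.4366 = 0.1972

0.1972


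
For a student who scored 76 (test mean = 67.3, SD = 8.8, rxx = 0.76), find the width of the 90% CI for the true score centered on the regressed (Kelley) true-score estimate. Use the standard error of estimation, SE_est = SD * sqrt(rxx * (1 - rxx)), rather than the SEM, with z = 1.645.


True score estimate = 0.76*76 + 0.24*67.3 = 73.912
SE_est = SD * sqrt(rxx * (1 - rxx)) = 8.8 * sqrt(0.76 * 0.24) = 8.8 * sqrt(0.1824) = 3.758332
CI = T_est +/- z * SE_est, so width = 2 * z * SE_est = 2 * 1.645 * 3.758332
Width = 12.3649

12.3649


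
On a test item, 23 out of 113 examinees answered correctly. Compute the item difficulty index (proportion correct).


Item difficulty p = number correct / total examinees
p = 23 / 113
p = 0.2035

0.2035


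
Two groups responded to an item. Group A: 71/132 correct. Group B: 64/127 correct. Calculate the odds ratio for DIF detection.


Odds_A = 71/61 = 1.1639
Odds_B = 64/63 = 1.0159
OR = Odds_A / Odds_B = 1.1639 / 1.0159
Exactly, OR = (71 * 63) / (61 * 64) = 4473 / 3904
OR = 1.1457

1.1457


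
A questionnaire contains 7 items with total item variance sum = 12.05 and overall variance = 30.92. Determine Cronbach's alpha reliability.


alpha = (k/(k-1)) * (1 - sum(si^2)/s_total^2)
= (7/6) * (1 - 12.05/30.92)
alpha = 0.712

0.712


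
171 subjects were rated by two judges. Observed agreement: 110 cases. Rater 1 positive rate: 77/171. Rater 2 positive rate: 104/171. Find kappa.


P_o = 110/171 = 0.643275
P_e = (77*104 + 94*67) / 29241 = 0.489245
kappa = (P_o - P_e) / (1 - P_e)
kappa = (0.643275 - 0.489245) / (1 - 0.489245)
kappa = 0.3016

0.3016


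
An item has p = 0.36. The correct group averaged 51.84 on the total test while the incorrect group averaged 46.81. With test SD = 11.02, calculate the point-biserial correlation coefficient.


q = 1 - p = 0.64
rpb = ((M1 - M0) / SD) * sqrt(p * q)
rpb = ((51.84 - 46.81) / 11.02) * sqrt(0.36 * 0.64)
rpb = 0.2191

0.2191


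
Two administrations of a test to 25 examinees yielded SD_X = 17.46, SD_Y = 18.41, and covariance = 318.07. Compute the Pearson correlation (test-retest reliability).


r = cov(X,Y) / (SD_X * SD_Y)
r = 318.07 / (17.46 * 18.41)
r = 318.07 / 321.4386
r = 0.9895

0.9895


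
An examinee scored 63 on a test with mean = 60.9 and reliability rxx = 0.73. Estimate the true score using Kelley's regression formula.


T_est = rxx * X + (1 - rxx) * mean
T_est = 0.73 * 63 + 0.27 * 60.9
T_est = 45.99 + 16.443
T_est = 62.433

62.433


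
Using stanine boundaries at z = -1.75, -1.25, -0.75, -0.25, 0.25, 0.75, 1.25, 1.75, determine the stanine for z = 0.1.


Stanine boundaries: [-1.75, -1.25, -0.75, -0.25, 0.25, 0.75, 1.25, 1.75]
z = 0.1
Check each boundary:
  z >= -1.75 -> could be stanine 2
  z >= -1.25 -> could be stanine 3
  z >= -0.75 -> could be stanine 4
  z >= -0.25 -> could be stanine 5
  z < 0.25
  z < 0.75
  z < 1.25
  z < 1.75
Highest qualifying boundary gives stanine = 5

5


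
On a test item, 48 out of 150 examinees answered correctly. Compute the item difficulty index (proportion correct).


Item difficulty p = number correct / total examinees
p = 48 / 150
p = 0.32

0.32


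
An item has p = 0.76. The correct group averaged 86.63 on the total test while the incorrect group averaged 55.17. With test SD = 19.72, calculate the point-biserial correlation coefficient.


q = 1 - p = 0.24
rpb = ((M1 - M0) / SD) * sqrt(p * q)
rpb = ((86.63 - 55.17) / 19.72) * sqrt(0.76 * 0.24)
rpb = 0.6813

0.6813


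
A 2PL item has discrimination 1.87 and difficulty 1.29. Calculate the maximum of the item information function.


For 2PL, max info at theta = b = 1.29
I_max = a^2 / 4 = 1.87^2 / 4
= 3.4969 / 4
I_max = 0.8742

0.8742


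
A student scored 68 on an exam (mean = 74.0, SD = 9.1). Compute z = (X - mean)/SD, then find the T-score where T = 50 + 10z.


z = (X - mean) / SD = (68 - 74.0) / 9.1
z = -6.0 / 9.1
z = -0.6593
T-score = T = 50 + 10z
Carry z at full precision (z = -6.0 / 9.1) into the conversion:
T-score = 50 + 10 * (-6.0 / 9.1) = 50 + -60 / 9.1
T-score = 50 + -6.5934
T-score = 43.4066

43.4066


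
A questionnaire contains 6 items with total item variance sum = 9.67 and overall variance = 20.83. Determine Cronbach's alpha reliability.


alpha = (k/(k-1)) * (1 - sum(si^2)/s_total^2)
= (6/5) * (1 - 9.67/20.83)
alpha = 0.6429

0.6429


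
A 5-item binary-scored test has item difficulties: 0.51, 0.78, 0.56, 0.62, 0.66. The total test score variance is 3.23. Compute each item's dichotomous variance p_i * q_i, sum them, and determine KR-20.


For each item, compute p_i * q_i:
  Item 1: 0.51 * 0.49 = 0.2499
  Item 2: 0.78 * 0.22 = 0.1716
  Item 3: 0.56 * 0.44 = 0.2464
  Item 4: 0.62 * 0.38 = 0.2356
  Item 5: 0.66 * 0.34 = 0.2244
Sum(p_i * q_i) = 0.2499 + 0.1716 + 0.2464 + 0.2356 + 0.2244 = 1.1279
KR-20 = (k/(k-1)) * (1 - Sum(p_i*q_i) / Var_total)
= (5/4) * (1 - 1.1279/3.23)
= 1.25 * 0.6508
KR-20 = 0.8135

0.8135


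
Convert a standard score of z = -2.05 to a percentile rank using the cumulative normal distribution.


CDF(z) = 0.5 * (1 + erf(z/sqrt(2)))
erf(-1.4496) = -0.9596
CDF = 0.0202
Percentile rank = 0.0202 * 100 = 2.02

2.02


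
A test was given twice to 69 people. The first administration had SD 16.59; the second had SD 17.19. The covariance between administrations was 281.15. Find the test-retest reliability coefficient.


r = cov(X,Y) / (SD_X * SD_Y)
r = 281.15 / (16.59 * 17.19)
r = 281.15 / 285.1821
r = 0.9859

0.9859


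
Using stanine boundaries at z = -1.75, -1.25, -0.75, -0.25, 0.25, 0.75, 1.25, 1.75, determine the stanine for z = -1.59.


Stanine boundaries: [-1.75, -1.25, -0.75, -0.25, 0.25, 0.75, 1.25, 1.75]
z = -1.59
Check each boundary:
  z >= -1.75 -> could be stanine 2
  z < -1.25
  z < -0.75
  z < -0.25
  z < 0.25
  z < 0.75
  z < 1.25
  z < 1.75
Highest qualifying boundary gives stanine = 2

2


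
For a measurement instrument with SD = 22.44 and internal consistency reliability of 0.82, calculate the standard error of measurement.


SEM = SD * sqrt(1 - rxx)
SEM = 22.44 * sqrt(1 - 0.82)
SEM = 22.44 * sqrt(0.18) = 22.44 * 0.424264
SEM = 9.5205

9.5205


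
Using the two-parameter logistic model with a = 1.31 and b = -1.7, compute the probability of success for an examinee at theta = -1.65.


a*(theta - b) = 1.31 * (-1.65 - -1.7) = 0.0655
exp(-0.0655) = 0.9366
P = 1 / (1 + 0.9366)
P = 0.5164

0.5164


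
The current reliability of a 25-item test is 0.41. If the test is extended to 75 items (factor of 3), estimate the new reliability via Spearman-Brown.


r_new = (n * rxx) / (1 + (n-1) * rxx)
r_new = (3 * 0.41) / (1 + 2 * 0.41)
r_new = 1.23 / 1.82
r_new = 0.6758

0.6758


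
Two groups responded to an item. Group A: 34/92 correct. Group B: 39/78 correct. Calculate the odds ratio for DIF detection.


Odds_A = 34/58 = 0.5862
Odds_B = 39/39 = 1.0
OR = Odds_A / Odds_B = 0.5862 / 1.0
Exactly, OR = (34 * 39) / (58 * 39) = 1326 / 2262
OR = 0.5862

0.5862


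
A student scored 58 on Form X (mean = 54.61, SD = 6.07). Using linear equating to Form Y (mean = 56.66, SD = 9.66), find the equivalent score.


slope = SD_Y / SD_X = 9.66 / 6.07 ~ 1.5914
intercept = mean_Y - slope * mean_X = 56.66 - (9.66 / 6.07) * 54.61 ~ -30.2482
Y = slope * X + intercept. To avoid rounding drift from the rounded slope/intercept, evaluate the equivalent form Y = mean_Y + SD_Y * (X - mean_X) / SD_X at full precision:
Y = 56.66 + 9.66 * (58 - 54.61) / 6.07
Y = 56.66 + 9.66 * 3.39 / 6.07
Y = 56.66 + 32.7474 / 6.07
Y = 56.66 + 5.395
Y = 62.055

62.055


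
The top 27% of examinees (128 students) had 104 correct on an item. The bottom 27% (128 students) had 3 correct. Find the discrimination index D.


p_upper = 104/128 = 0.8125
p_lower = 3/128 = 0.0234
D = 0.8125 - 0.0234 = 0.7891

0.7891


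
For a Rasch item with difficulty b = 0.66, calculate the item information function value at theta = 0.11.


P = 1/(1+exp(-(0.11-0.66))) = 0.3659
I = P*(1-P) = 0.3659 * 0.6341
I = 0.232

0.232


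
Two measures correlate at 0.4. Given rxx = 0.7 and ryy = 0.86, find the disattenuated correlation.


r_corrected = rxy / sqrt(rxx * ryy)
= 0.4 / sqrt(0.7 * 0.86)
= 0.4 / sqrt(0.602)
= 0.4 / 0.775887
r_corrected = 0.5155

0.5155


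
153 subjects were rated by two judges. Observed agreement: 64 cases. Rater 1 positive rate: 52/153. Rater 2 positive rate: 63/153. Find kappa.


P_o = 64/153 = 0.418301
P_e = (52*63 + 101*90) / 23409 = 0.528258
kappa = (P_o - P_e) / (1 - P_e)
kappa = (0.418301 - 0.528258) / (1 - 0.528258)
kappa = -0.2331

-0.2331


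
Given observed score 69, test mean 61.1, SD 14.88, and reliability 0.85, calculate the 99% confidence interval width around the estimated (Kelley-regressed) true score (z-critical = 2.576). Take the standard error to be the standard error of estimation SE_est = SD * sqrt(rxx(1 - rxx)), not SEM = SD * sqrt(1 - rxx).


True score estimate = 0.85*69 + 0.15*61.1 = 67.815
SE_est = SD * sqrt(rxx * (1 - rxx)) = 14.88 * sqrt(0.85 * 0.15) = 14.88 * sqrt(0.1275) = 5.313223
CI = T_est +/- z * SE_est, so width = 2 * z * SE_est = 2 * 2.576 * 5.313223
Width = 27.3737

27.3737


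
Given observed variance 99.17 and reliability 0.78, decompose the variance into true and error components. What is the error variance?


var_true = rxx * var_obs = 0.78 * 99.17 = 77.3526
var_error = var_obs - var_true
var_error = 99.17 - 77.3526
var_error = 21.8174

21.8174


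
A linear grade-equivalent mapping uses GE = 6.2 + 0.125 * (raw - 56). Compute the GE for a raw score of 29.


raw - median = 29 - 56 = -27
slope * diff = 0.125 * -27 = -3.375
GE = 6.2 + -3.375
GE = 2.825

2.825


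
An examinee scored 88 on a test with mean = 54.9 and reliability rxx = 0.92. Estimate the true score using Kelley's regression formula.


T_est = rxx * X + (1 - rxx) * mean
T_est = 0.92 * 88 + 0.08 * 54.9
T_est = 80.96 + 4.392
T_est = 85.352

85.352


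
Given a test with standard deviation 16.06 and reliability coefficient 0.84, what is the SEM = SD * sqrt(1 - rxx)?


SEM = SD * sqrt(1 - rxx)
SEM = 16.06 * sqrt(1 - 0.84)
SEM = 16.06 * sqrt(0.16) = 16.06 * 0.4
SEM = 6.424

6.424


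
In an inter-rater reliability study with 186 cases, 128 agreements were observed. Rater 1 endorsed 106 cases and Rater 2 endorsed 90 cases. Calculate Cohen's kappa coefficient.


P_o = 128/186 = 0.688172
P_e = (106*90 + 80*96) / 34596 = 0.497745
kappa = (P_o - P_e) / (1 - P_e)
kappa = (0.688172 - 0.497745) / (1 - 0.497745)
kappa = 0.3791

0.3791


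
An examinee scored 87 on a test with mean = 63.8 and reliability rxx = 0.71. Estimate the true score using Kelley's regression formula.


T_est = rxx * X + (1 - rxx) * mean
T_est = 0.71 * 87 + 0.29 * 63.8
T_est = 61.77 + 18.502
T_est = 80.272

80.272


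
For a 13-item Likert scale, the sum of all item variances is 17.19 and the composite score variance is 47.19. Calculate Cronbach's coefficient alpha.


alpha = (k/(k-1)) * (1 - sum(si^2)/s_total^2)
= (13/12) * (1 - 17.19/47.19)
alpha = 0.6887

0.6887


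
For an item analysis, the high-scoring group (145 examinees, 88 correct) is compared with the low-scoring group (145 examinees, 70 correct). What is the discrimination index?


p_upper = 88/145 = 0.6069
p_lower = 70/145 = 0.4828
D = 0.6069 - 0.4828 = 0.1241

0.1241


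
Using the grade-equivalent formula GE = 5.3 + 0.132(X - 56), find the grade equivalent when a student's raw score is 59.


raw - median = 59 - 56 = 3
slope * diff = 0.132 * 3 = 0.396
GE = 5.3 + 0.396
GE = 5.696

5.696


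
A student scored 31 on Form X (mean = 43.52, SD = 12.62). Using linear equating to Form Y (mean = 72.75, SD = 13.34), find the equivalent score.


slope = SD_Y / SD_X = 13.34 / 12.62 ~ 1.0571
intercept = mean_Y - slope * mean_X = 72.75 - (13.34 / 12.62) * 43.52 ~ 26.7471
Y = slope * X + intercept. To avoid rounding drift from the rounded slope/intercept, evaluate the equivalent form Y = mean_Y + SD_Y * (X - mean_X) / SD_X at full precision:
Y = 72.75 + 13.34 * (31 - 43.52) / 12.62
Y = 72.75 - 13.34 * 12.52 / 12.62
Y = 72.75 - 167.0168 / 12.62
Y = 72.75 - 13.2343
Y = 59.5157

59.5157


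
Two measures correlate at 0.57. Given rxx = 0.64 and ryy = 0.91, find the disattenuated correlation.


r_corrected = rxy / sqrt(rxx * ryy)
= 0.57 / sqrt(0.64 * 0.91)
= 0.57 / sqrt(0.5824)
= 0.57 / 0.763151
r_corrected = 0.7469

0.7469


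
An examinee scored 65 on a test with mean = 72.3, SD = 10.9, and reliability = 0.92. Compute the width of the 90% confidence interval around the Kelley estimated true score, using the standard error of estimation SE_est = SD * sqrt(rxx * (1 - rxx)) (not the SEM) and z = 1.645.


True score estimate = 0.92*65 + 0.08*72.3 = 65.584
SE_est = SD * sqrt(rxx * (1 - rxx)) = 10.9 * sqrt(0.92 * 0.08) = 10.9 * sqrt(0.0736) = 2.957096
CI = T_est +/- z * SE_est, so width = 2 * z * SE_est = 2 * 1.645 * 2.957096
Width = 9.7288

9.7288


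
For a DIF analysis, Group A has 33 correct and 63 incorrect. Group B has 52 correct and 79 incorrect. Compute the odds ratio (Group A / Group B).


Odds_A = 33/63 = 0.5238
Odds_B = 52/79 = 0.6582
OR = Odds_A / Odds_B = 0.5238 / 0.6582
Exactly, OR = (33 * 79) / (63 * 52) = 2607 / 3276
OR = 0.7958

0.7958


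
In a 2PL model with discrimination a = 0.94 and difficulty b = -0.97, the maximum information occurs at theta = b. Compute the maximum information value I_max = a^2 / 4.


For 2PL, max info at theta = b = -0.97
I_max = a^2 / 4 = 0.94^2 / 4
= 0.8836 / 4
I_max = 0.2209

0.2209
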